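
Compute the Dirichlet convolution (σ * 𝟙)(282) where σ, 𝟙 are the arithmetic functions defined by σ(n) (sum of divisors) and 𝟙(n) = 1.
(σ * 𝟙)(282) = 980

Divisors of 282: [1, 2, 3, 6, 47, 94, 141, 282]. For each d | 282:
  d = 1: σ(1) · 𝟙(282/1) = 1 · 1 = 1
  d = 2: σ(2) · 𝟙(282/2) = 3 · 1 = 3
  d = 3: σ(3) · 𝟙(282/3) = 4 · 1 = 4
  d = 6: σ(6) · 𝟙(282/6) = 12 · 1 = 12
  d = 47: σ(47) · 𝟙(282/47) = 48 · 1 = 48
  d = 94: σ(94) · 𝟙(282/94) = 144 · 1 = 144
  d = 141: σ(141) · 𝟙(282/141) = 192 · 1 = 192
  d = 282: σ(282) · 𝟙(282/282) = 576 · 1 = 576
Summing: (σ * 𝟙)(282) = 1 + 3 + 4 + 12 + 48 + 144 + 192 + 576 = 980.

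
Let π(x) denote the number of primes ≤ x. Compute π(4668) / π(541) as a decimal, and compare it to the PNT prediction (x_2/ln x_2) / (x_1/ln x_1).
π(4668)/π(541) = 631/100 ≈ 6.3100;  PNT prediction ≈ 6.4275.

π(541) = 100 and π(4668) = 631, so π(4668)/π(541) ≈ 6.3100. The PNT-predicted ratio is (4668/ln(4668)) / (541/ln(541)) ≈ 6.4275. The two agree to within a few percent, as expected.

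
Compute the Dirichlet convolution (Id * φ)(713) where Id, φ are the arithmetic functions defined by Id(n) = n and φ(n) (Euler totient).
(Id * φ)(713) = 2745

Divisors of 713: [1, 23, 31, 713]. For each d | 713:
  d = 1: Id(1) · φ(713/1) = 1 · 660 = 660
  d = 23: Id(23) · φ(713/23) = 23 · 30 = 690
  d = 31: Id(31) · φ(713/31) = 31 · 22 = 682
  d = 713: Id(713) · φ(713/713) = 713 · 1 = 713
Summing: (Id * φ)(713) = 660 + 690 + 682 + 713 = 2745.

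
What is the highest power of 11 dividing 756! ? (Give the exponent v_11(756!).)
v_11(756!) = 74

Legendre's formula: v_p(n!) = Σ_{k ≥ 1} ⌊n / p^k⌋. For p = 11, n = 756, the terms are:
  ⌊756/11^1⌋ = ⌊756/11⌋ = 68
  ⌊756/11^2⌋ = ⌊756/121⌋ = 6
(the next term ⌊756/11^3⌋ = 0, terminating the sum). Summing: v_11(756!) = 68 + 6 = 74.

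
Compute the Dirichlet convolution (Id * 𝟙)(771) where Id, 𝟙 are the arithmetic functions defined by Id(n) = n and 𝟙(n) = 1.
(Id * 𝟙)(771) = 1032

Divisors of 771: [1, 3, 257, 771]. For each d | 771:
  d = 1: Id(1) · 𝟙(771/1) = 1 · 1 = 1
  d = 3: Id(3) · 𝟙(771/3) = 3 · 1 = 3
  d = 257: Id(257) · 𝟙(771/257) = 257 · 1 = 257
  d = 771: Id(771) · 𝟙(771/771) = 771 · 1 = 771
Summing: (Id * 𝟙)(771) = 1 + 3 + 257 + 771 = 1032.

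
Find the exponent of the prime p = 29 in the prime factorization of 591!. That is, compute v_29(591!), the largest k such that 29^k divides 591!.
v_29(591!) = 20

Legendre's formula: v_p(n!) = Σ_{k ≥ 1} ⌊n / p^k⌋. For p = 29, n = 591, the terms are:
  ⌊591/29^1⌋ = ⌊591/29⌋ = 20
(the next term ⌊591/29^2⌋ = 0, terminating the sum). Summing: v_29(591!) = 20 = 20.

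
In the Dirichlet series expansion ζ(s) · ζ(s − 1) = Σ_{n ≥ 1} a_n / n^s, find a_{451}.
σ(451) = 504

In the product (Σ m^0/m^s)(Σ k / k^s) = Σ (Σ_{d | n} d) / n^s, the coefficient of 1/n^s is σ(n) = Σ_{d | n} d. For n = 451, divisors are [1, 11, 41, 451]; summing: σ(451) = 504.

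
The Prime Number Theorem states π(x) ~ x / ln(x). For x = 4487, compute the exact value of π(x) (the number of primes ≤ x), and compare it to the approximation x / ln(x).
π(4487) = 609;  x/ln(x) ≈ 533.60;  relative error ≈ 12.38%.

Directly count primes up to 4487: π(4487) = 609. The PNT approximation gives 4487/ln(4487) ≈ 4487/8.40894 ≈ 533.60. Relative error (π(x) − x/ln(x)) / π(x) ≈ 12.38%; the approximation is known to undercount slightly (Li(x) is a better estimate).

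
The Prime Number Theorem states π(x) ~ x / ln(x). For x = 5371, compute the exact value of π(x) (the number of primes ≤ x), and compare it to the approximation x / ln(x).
π(5371) = 708;  x/ln(x) ≈ 625.35;  relative error ≈ 11.67%.

Directly count primes up to 5371: π(5371) = 708. The PNT approximation gives 5371/ln(5371) ≈ 5371/8.58877 ≈ 625.35. Relative error (π(x) − x/ln(x)) / π(x) ≈ 11.67%; the approximation is known to undercount slightly (Li(x) is a better estimate).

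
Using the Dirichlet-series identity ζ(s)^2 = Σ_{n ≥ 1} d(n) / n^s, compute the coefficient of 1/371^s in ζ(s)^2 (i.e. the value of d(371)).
d(371) = 4

ζ(s)^2 = (Σ 1/m^s)(Σ 1/k^s). The coefficient of 1/n^s in the product is the number of ordered pairs (m, k) with mk = n, which equals d(n). For n = 371, divisors are [1, 7, 53, 371], so d(371) = 4.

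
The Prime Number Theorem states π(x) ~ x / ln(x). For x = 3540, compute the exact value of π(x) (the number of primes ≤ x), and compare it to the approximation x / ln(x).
π(3540) = 495;  x/ln(x) ≈ 433.19;  relative error ≈ 12.49%.

Directly count primes up to 3540: π(3540) = 495. The PNT approximation gives 3540/ln(3540) ≈ 3540/8.17188 ≈ 433.19. Relative error (π(x) − x/ln(x)) / π(x) ≈ 12.49%; the approximation is known to undercount slightly (Li(x) is a better estimate).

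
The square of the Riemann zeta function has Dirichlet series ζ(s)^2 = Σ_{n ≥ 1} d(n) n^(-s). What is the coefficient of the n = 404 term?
d(404) = 6

ζ(s)^2 = (Σ 1/m^s)(Σ 1/k^s). The coefficient of 1/n^s in the product is the number of ordered pairs (m, k) with mk = n, which equals d(n). For n = 404, divisors are [1, 2, 4, 101, 202, 404], so d(404) = 6.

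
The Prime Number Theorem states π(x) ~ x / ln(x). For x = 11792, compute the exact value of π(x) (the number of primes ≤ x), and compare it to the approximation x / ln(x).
π(11792) = 1413;  x/ln(x) ≈ 1257.79;  relative error ≈ 10.98%.

Directly count primes up to 11792: π(11792) = 1413. The PNT approximation gives 11792/ln(11792) ≈ 11792/9.37518 ≈ 1257.79. Relative error (π(x) − x/ln(x)) / π(x) ≈ 10.98%; the approximation is known to undercount slightly (Li(x) is a better estimate).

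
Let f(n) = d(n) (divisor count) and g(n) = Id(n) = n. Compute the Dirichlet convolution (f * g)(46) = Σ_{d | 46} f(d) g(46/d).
(d * Id)(46) = 100

Divisors of 46: [1, 2, 23, 46]. For each d | 46:
  d = 1: d(1) · Id(46/1) = 1 · 46 = 46
  d = 2: d(2) · Id(46/2) = 2 · 23 = 46
  d = 23: d(23) · Id(46/23) = 2 · 2 = 4
  d = 46: d(46) · Id(46/46) = 4 · 1 = 4
Summing: (d * Id)(46) = 46 + 46 + 4 + 4 = 100.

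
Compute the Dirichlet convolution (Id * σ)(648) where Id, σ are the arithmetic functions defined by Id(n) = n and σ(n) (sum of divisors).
(Id * σ)(648) = 26803

Divisors of 648: [1, 2, 3, 4, 6, 8, 9, 12, 18, 24, 27, 36, 54, 72, 81, 108, 162, 216, 324, 648]. For each d | 648:
  d = 1: Id(1) · σ(648/1) = 1 · 1815 = 1815
  d = 2: Id(2) · σ(648/2) = 2 · 847 = 1694
  d = 3: Id(3) · σ(648/3) = 3 · 600 = 1800
  d = 4: Id(4) · σ(648/4) = 4 · 363 = 1452
  d = 6: Id(6) · σ(648/6) = 6 · 280 = 1680
  d = 8: Id(8) · σ(648/8) = 8 · 121 = 968
  d = 9: Id(9) · σ(648/9) = 9 · 195 = 1755
  d = 12: Id(12) · σ(648/12) = 12 · 120 = 1440
  d = 18: Id(18) · σ(648/18) = 18 · 91 = 1638
  d = 24: Id(24) · σ(648/24) = 24 · 40 = 960
  d = 27: Id(27) · σ(648/27) = 27 · 60 = 1620
  d = 36: Id(36) · σ(648/36) = 36 · 39 = 1404
  d = 54: Id(54) · σ(648/54) = 54 · 28 = 1512
  d = 72: Id(72) · σ(648/72) = 72 · 13 = 936
  d = 81: Id(81) · σ(648/81) = 81 · 15 = 1215
  d = 108: Id(108) · σ(648/108) = 108 · 12 = 1296
  d = 162: Id(162) · σ(648/162) = 162 · 7 = 1134
  d = 216: Id(216) · σ(648/216) = 216 · 4 = 864
  d = 324: Id(324) · σ(648/324) = 324 · 3 = 972
  d = 648: Id(648) · σ(648/648) = 648 · 1 = 648
Summing: (Id * σ)(648) = 1815 + 1694 + 1800 + 1452 + 1680 + 968 + 1755 + 1440 + 1638 + 960 + 1620 + 1404 + 1512 + 936 + 1215 + 1296 + 1134 + 864 + 972 + 648 = 26803.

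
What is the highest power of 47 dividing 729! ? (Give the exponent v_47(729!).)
v_47(729!) = 15

Legendre's formula: v_p(n!) = Σ_{k ≥ 1} ⌊n / p^k⌋. For p = 47, n = 729, the terms are:
  ⌊729/47^1⌋ = ⌊729/47⌋ = 15
(the next term ⌊729/47^2⌋ = 0, terminating the sum). Summing: v_47(729!) = 15 = 15.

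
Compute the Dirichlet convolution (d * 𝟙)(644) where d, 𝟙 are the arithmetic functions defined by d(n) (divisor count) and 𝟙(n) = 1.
(d * 𝟙)(644) = 54

Divisors of 644: [1, 2, 4, 7, 14, 23, 28, 46, 92, 161, 322, 644]. For each d | 644:
  d = 1: d(1) · 𝟙(644/1) = 1 · 1 = 1
  d = 2: d(2) · 𝟙(644/2) = 2 · 1 = 2
  d = 4: d(4) · 𝟙(644/4) = 3 · 1 = 3
  d = 7: d(7) · 𝟙(644/7) = 2 · 1 = 2
  d = 14: d(14) · 𝟙(644/14) = 4 · 1 = 4
  d = 23: d(23) · 𝟙(644/23) = 2 · 1 = 2
  d = 28: d(28) · 𝟙(644/28) = 6 · 1 = 6
  d = 46: d(46) · 𝟙(644/46) = 4 · 1 = 4
  d = 92: d(92) · 𝟙(644/92) = 6 · 1 = 6
  d = 161: d(161) · 𝟙(644/161) = 4 · 1 = 4
  d = 322: d(322) · 𝟙(644/322) = 8 · 1 = 8
  d = 644: d(644) · 𝟙(644/644) = 12 · 1 = 12
Summing: (d * 𝟙)(644) = 1 + 2 + 3 + 2 + 4 + 2 + 6 + 4 + 6 + 4 + 8 + 12 = 54.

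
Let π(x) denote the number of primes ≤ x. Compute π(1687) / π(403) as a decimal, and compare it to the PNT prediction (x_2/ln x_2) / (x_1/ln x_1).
π(1687)/π(403) = 263/79 ≈ 3.3291;  PNT prediction ≈ 3.3795.

π(403) = 79 and π(1687) = 263, so π(1687)/π(403) ≈ 3.3291. The PNT-predicted ratio is (1687/ln(1687)) / (403/ln(403)) ≈ 3.3795. The two agree to within a few percent, as expected.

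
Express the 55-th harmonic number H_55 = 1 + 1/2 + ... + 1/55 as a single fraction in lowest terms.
H_55 = 251499286680120823312889/54749786241679275146400

Direct summation: H_55 = 1 + 1/2 + ... + 1/55. The least common denominator is lcm(1, ..., 55) = 164249358725037825439200; over this denominator the numerator is 164249358725037825439200 + 82124679362518912719600 + 54749786241679275146400 + 41062339681259456359800 + 32849871745007565087840 + 27374893120839637573200 + 23464194103576832205600 + 20531169840629728179900 + 18249928747226425048800 + 16424935872503782543920 + 14931759884094347767200 + 13687446560419818786600 + 12634566055772140418400 + 11732097051788416102800 + 10949957248335855029280 + 10265584920314864089950 + 9661726983825754437600 + 9124964373613212524400 + 8644703090791464496800 + 8212467936251891271960 + 7821398034525610735200 + 7465879942047173883600 + 7141276466305992410400 + 6843723280209909393300 + 6569974349001513017568 + 6317283027886070209200 + 6083309582408808349600 + 5866048525894208051400 + 5663770990518545704800 + 5474978624167927514640 + 5298366410485091143200 + 5132792460157432044975 + 4977253294698115922400 + 4830863491912877218800 + 4692838820715366441120 + 4562482186806606262200 + 4439171857433454741600 + 4322351545395732248400 + 4211522018590713472800 + 4106233968125945635980 + 4006081920122873791200 + 3910699017262805367600 + 3819752528489251754400 + 3732939971023586941800 + 3649985749445285009760 + 3570638233152996205200 + 3494667206915698413600 + 3421861640104954696650 + 3352027729082404600800 + 3284987174500756508784 + 3220575661275251479200 + 3158641513943035104600 + 3099044504245996706400 + 3041654791204404174800 + 2986351976818869553440 = 754497860040362469938667, so H_55 = 754497860040362469938667/164249358725037825439200; reducing by gcd(754497860040362469938667, 164249358725037825439200) = 3 gives 251499286680120823312889/54749786241679275146400 ≈ 4.59361. (The PNT-adjacent estimate ln(55) + γ ≈ 4.58455 matches within O(1/n).)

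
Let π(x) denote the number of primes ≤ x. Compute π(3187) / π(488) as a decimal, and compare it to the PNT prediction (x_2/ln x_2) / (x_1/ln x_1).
π(3187)/π(488) = 451/93 ≈ 4.8495;  PNT prediction ≈ 5.0115.

π(488) = 93 and π(3187) = 451, so π(3187)/π(488) ≈ 4.8495. The PNT-predicted ratio is (3187/ln(3187)) / (488/ln(488)) ≈ 5.0115. The two agree to within a few percent, as expected.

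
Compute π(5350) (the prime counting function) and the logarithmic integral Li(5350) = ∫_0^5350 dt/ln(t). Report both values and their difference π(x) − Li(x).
π(5350) = 707;  Li(5350) ≈ 725.21;  π(x) − Li(x) ≈ -18.21.

Direct count of primes ≤ 5350 gives π(5350) = 707. Numerical evaluation of the logarithmic integral gives Li(5350) ≈ 725.21. The difference π(x) − Li(x) ≈ -18.21 is typically negative for small/moderate x (Li(x) overestimates), though Littlewood's theorem shows this sign changes infinitely often.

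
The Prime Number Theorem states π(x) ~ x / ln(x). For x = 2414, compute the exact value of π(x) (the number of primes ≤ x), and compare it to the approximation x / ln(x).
π(2414) = 358;  x/ln(x) ≈ 309.92;  relative error ≈ 13.43%.

Directly count primes up to 2414: π(2414) = 358. The PNT approximation gives 2414/ln(2414) ≈ 2414/7.78904 ≈ 309.92. Relative error (π(x) − x/ln(x)) / π(x) ≈ 13.43%; the approximation is known to undercount slightly (Li(x) is a better estimate).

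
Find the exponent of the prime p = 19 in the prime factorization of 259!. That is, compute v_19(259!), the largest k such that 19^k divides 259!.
v_19(259!) = 13

Legendre's formula: v_p(n!) = Σ_{k ≥ 1} ⌊n / p^k⌋. For p = 19, n = 259, the terms are:
  ⌊259/19^1⌋ = ⌊259/19⌋ = 13
(the next term ⌊259/19^2⌋ = 0, terminating the sum). Summing: v_19(259!) = 13 = 13.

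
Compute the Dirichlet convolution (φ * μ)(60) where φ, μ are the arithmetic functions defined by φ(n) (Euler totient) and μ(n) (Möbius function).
(φ * μ)(60) = 3

Divisors of 60: [1, 2, 3, 4, 5, 6, 10, 12, 15, 20, 30, 60]. For each d | 60:
  d = 1: φ(1) · μ(60/1) = 1 · 0 = 0
  d = 2: φ(2) · μ(60/2) = 1 · -1 = -1
  d = 3: φ(3) · μ(60/3) = 2 · 0 = 0
  d = 4: φ(4) · μ(60/4) = 2 · 1 = 2
  d = 5: φ(5) · μ(60/5) = 4 · 0 = 0
  d = 6: φ(6) · μ(60/6) = 2 · 1 = 2
  d = 10: φ(10) · μ(60/10) = 4 · 1 = 4
  d = 12: φ(12) · μ(60/12) = 4 · -1 = -4
  d = 15: φ(15) · μ(60/15) = 8 · 0 = 0
  d = 20: φ(20) · μ(60/20) = 8 · -1 = -8
  d = 30: φ(30) · μ(60/30) = 8 · -1 = -8
  d = 60: φ(60) · μ(60/60) = 16 · 1 = 16
Summing: (φ * μ)(60) = 0 + -1 + 0 + 2 + 0 + 2 + 4 + -4 + 0 + -8 + -8 + 16 = 3.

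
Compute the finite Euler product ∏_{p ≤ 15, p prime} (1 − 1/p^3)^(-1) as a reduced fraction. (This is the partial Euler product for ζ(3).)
∏ = 39364325/32767248

The primes p ≤ 15 are [2, 3, 5, 7, 11, 13]. For each prime, (1 − 1/p^3)^(-1) = p^3 / (p^3 − 1). The product is (1 − 1/2^3)^(-1), (1 − 1/3^3)^(-1), (1 − 1/5^3)^(-1), (1 − 1/7^3)^(-1), (1 − 1/11^3)^(-1), (1 − 1/13^3)^(-1) = ∏ p^3 / (p^3 − 1) = 39364325/32767248.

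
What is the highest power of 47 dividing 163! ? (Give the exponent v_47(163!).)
v_47(163!) = 3

Legendre's formula: v_p(n!) = Σ_{k ≥ 1} ⌊n / p^k⌋. For p = 47, n = 163, the terms are:
  ⌊163/47^1⌋ = ⌊163/47⌋ = 3
(the next term ⌊163/47^2⌋ = 0, terminating the sum). Summing: v_47(163!) = 3 = 3.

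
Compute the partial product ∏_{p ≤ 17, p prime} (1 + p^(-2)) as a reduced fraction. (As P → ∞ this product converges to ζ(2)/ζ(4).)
∏ = 17690000/11792781

The primes p ≤ 17 are [2, 3, 5, 7, 11, 13, 17]. For each, (1 + 1/p^2) = (p^2 + 1)/p^2. Multiplying these fractions over p ∈ [2, 3, 5, 7, 11, 13, 17] gives 17690000/11792781. (In the limit P → ∞ this tends to ζ(2)/ζ(4).)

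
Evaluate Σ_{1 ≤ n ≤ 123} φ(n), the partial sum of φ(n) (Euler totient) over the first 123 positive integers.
Σ_{n ≤ 123} φ(n) = 4636

Compute φ(n) for each 1 ≤ n ≤ 123: φ(1) = 1, φ(2) = 1, φ(3) = 2, φ(4) = 2, φ(5) = 4, φ(6) = 2, φ(7) = 6, φ(8) = 4, φ(9) = 6, φ(10) = 4, φ(11) = 10, φ(12) = 4, φ(13) = 12, φ(14) = 6, φ(15) = 8, φ(16) = 8, φ(17) = 16, φ(18) = 6, φ(19) = 18, φ(20) = 8, φ(21) = 12, φ(22) = 10, φ(23) = 22, φ(24) = 8, φ(25) = 20, φ(26) = 12, φ(27) = 18, φ(28) = 12, φ(29) = 28, φ(30) = 8, φ(31) = 30, φ(32) = 16, φ(33) = 20, φ(34) = 16, φ(35) = 24, φ(36) = 12, φ(37) = 36, φ(38) = 18, φ(39) = 24, φ(40) = 16, φ(41) = 40, φ(42) = 12, φ(43) = 42, φ(44) = 20, φ(45) = 24, φ(46) = 22, φ(47) = 46, φ(48) = 16, φ(49) = 42, φ(50) = 20, φ(51) = 32, φ(52) = 24, φ(53) = 52, φ(54) = 18, φ(55) = 40, φ(56) = 24, φ(57) = 36, φ(58) = 28, φ(59) = 58, φ(60) = 16, φ(61) = 60, φ(62) = 30, φ(63) = 36, φ(64) = 32, φ(65) = 48, φ(66) = 20, φ(67) = 66, φ(68) = 32, φ(69) = 44, φ(70) = 24, φ(71) = 70, φ(72) = 24, φ(73) = 72, φ(74) = 36, φ(75) = 40, φ(76) = 36, φ(77) = 60, φ(78) = 24, φ(79) = 78, φ(80) = 32, φ(81) = 54, φ(82) = 40, φ(83) = 82, φ(84) = 24, φ(85) = 64, φ(86) = 42, φ(87) = 56, φ(88) = 40, φ(89) = 88, φ(90) = 24, φ(91) = 72, φ(92) = 44, φ(93) = 60, φ(94) = 46, φ(95) = 72, φ(96) = 32, φ(97) = 96, φ(98) = 42, φ(99) = 60, φ(100) = 40, φ(101) = 100, φ(102) = 32, φ(103) = 102, φ(104) = 48, φ(105) = 48, φ(106) = 52, φ(107) = 106, φ(108) = 36, φ(109) = 108, φ(110) = 40, φ(111) = 72, φ(112) = 48, φ(113) = 112, φ(114) = 36, φ(115) = 88, φ(116) = 56, φ(117) = 72, φ(118) = 58, φ(119) = 96, φ(120) = 32, φ(121) = 110, φ(122) = 60, φ(123) = 80. Summing all 123 values: 4636. (Average order: Σ_{n ≤ x} φ(n) ~ (3/π²) x². For x = 123, (3/π²)·123² ≈ 4598.66.)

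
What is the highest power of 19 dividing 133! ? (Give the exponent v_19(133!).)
v_19(133!) = 7

Legendre's formula: v_p(n!) = Σ_{k ≥ 1} ⌊n / p^k⌋. For p = 19, n = 133, the terms are:
  ⌊133/19^1⌋ = ⌊133/19⌋ = 7
(the next term ⌊133/19^2⌋ = 0, terminating the sum). Summing: v_19(133!) = 7 = 7.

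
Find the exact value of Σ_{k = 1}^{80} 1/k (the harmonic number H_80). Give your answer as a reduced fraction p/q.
H_80 = 4880292608058024066886120358155997/982844219842241906412811281988800

Direct summation: H_80 = 1 + 1/2 + ... + 1/80. The least common denominator is lcm(1, ..., 80) = 32433859254793982911622772305630400; over this denominator the numerator is 32433859254793982911622772305630400 + 16216929627396991455811386152815200 + 10811286418264660970540924101876800 + 8108464813698495727905693076407600 + 6486771850958796582324554461126080 + 5405643209132330485270462050938400 + 4633408464970568987374681757947200 + 4054232406849247863952846538203800 + 3603762139421553656846974700625600 + 3243385925479398291162277230563040 + 2948532659526725719238433845966400 + 2702821604566165242635231025469200 + 2494912250368767916278674792740800 + 2316704232485284493687340878973600 + 2162257283652932194108184820375360 + 2027116203424623931976423269101900 + 1907874073811410759507221900331200 + 1801881069710776828423487350312800 + 1707045223936525416401198542401600 + 1621692962739699145581138615281520 + 1544469488323522995791560585982400 + 1474266329763362859619216922983200 + 1410167793686694909200990100244800 + 1351410802283082621317615512734600 + 1297354370191759316464910892225216 + 1247456125184383958139337396370400 + 1201254046473851218948991566875200 + 1158352116242642246843670439486800 + 1118408939820482169366302493297600 + 1081128641826466097054092410187680 + 1046253524348192997149121687278400 + 1013558101712311965988211634550950 + 982844219842241906412811281988800 + 953937036905705379753610950165600 + 926681692994113797474936351589440 + 900940534855388414211743675156400 + 876590790670107646260074927179200 + 853522611968262708200599271200800 + 831637416789589305426224930913600 + 810846481369849572790569307640760 + 791069737921804461259092007454400 + 772234744161761497895780292991200 + 754275796623115881665645867572800 + 737133164881681429809608461491600 + 720752427884310731369394940125120 + 705083896843347454600495050122400 + 690082111804127295991973878843200 + 675705401141541310658807756367300 + 661915494995795569624954536849600 + 648677185095879658232455446112608 + 635958024603803586502407300110400 + 623728062592191979069668698185200 + 611959608581018545502316458596800 + 600627023236925609474495783437600 + 589706531905345143847686769193280 + 579176058121321123421835219743400 + 569015074645508472133732847467200 + 559204469910241084683151246648800 + 549726428047355642569877496705600 + 540564320913233048527046205093840 + 531702610734327588715127414846400 + 523126762174096498574560843639200 + 514823162774507665263853528660800 + 506779050856155982994105817275475 + 498982450073753583255734958548160 + 491422109921120953206405640994400 + 484087451564089297188399586651200 + 476968518452852689876805475082800 + 470055931228898303066996700081600 + 463340846497056898737468175794720 + 456814919081605393121447497262400 + 450470267427694207105871837578200 + 444299441846492916597572223364800 + 438295395335053823130037463589600 + 432451456730586438821636964075072 + 426761305984131354100299635600400 + 421218951360960817034061977995200 + 415818708394794652713112465456800 + 410555180440430163438262940577600 + 405423240684924786395284653820380 = 161049656065914794207241971819147901, so H_80 = 161049656065914794207241971819147901/32433859254793982911622772305630400; reducing by gcd(161049656065914794207241971819147901, 32433859254793982911622772305630400) = 33 gives 4880292608058024066886120358155997/982844219842241906412811281988800 ≈ 4.96548. (The PNT-adjacent estimate ln(80) + γ ≈ 4.95924 matches within O(1/n).)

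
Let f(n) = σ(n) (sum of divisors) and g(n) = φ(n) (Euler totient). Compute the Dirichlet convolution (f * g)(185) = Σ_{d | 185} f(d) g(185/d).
(σ * φ)(185) = 740

Divisors of 185: [1, 5, 37, 185]. For each d | 185:
  d = 1: σ(1) · φ(185/1) = 1 · 144 = 144
  d = 5: σ(5) · φ(185/5) = 6 · 36 = 216
  d = 37: σ(37) · φ(185/37) = 38 · 4 = 152
  d = 185: σ(185) · φ(185/185) = 228 · 1 = 228
Summing: (σ * φ)(185) = 144 + 216 + 152 + 228 = 740.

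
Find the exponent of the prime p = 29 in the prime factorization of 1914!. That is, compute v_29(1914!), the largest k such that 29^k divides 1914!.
v_29(1914!) = 68

Legendre's formula: v_p(n!) = Σ_{k ≥ 1} ⌊n / p^k⌋. For p = 29, n = 1914, the terms are:
  ⌊1914/29^1⌋ = ⌊1914/29⌋ = 66
  ⌊1914/29^2⌋ = ⌊1914/841⌋ = 2
(the next term ⌊1914/29^3⌋ = 0, terminating the sum). Summing: v_29(1914!) = 66 + 2 = 68.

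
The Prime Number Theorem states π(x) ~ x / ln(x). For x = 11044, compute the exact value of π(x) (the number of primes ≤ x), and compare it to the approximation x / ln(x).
π(11044) = 1337;  x/ln(x) ≈ 1186.30;  relative error ≈ 11.27%.

Directly count primes up to 11044: π(11044) = 1337. The PNT approximation gives 11044/ln(11044) ≈ 11044/9.30964 ≈ 1186.30. Relative error (π(x) − x/ln(x)) / π(x) ≈ 11.27%; the approximation is known to undercount slightly (Li(x) is a better estimate).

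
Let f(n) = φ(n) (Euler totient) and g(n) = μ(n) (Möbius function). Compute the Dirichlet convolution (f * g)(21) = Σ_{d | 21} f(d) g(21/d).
(φ * μ)(21) = 5

Divisors of 21: [1, 3, 7, 21]. For each d | 21:
  d = 1: φ(1) · μ(21/1) = 1 · 1 = 1
  d = 3: φ(3) · μ(21/3) = 2 · -1 = -2
  d = 7: φ(7) · μ(21/7) = 6 · -1 = -6
  d = 21: φ(21) · μ(21/21) = 12 · 1 = 12
Summing: (φ * μ)(21) = 1 + -2 + -6 + 12 = 5.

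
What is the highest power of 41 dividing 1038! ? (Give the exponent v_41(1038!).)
v_41(1038!) = 25

Legendre's formula: v_p(n!) = Σ_{k ≥ 1} ⌊n / p^k⌋. For p = 41, n = 1038, the terms are:
  ⌊1038/41^1⌋ = ⌊1038/41⌋ = 25
(the next term ⌊1038/41^2⌋ = 0, terminating the sum). Summing: v_41(1038!) = 25 = 25.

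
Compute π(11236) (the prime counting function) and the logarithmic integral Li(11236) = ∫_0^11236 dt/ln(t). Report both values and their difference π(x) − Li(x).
π(11236) = 1357;  Li(11236) ≈ 1379.48;  π(x) − Li(x) ≈ -22.48.

Direct count of primes ≤ 11236 gives π(11236) = 1357. Numerical evaluation of the logarithmic integral gives Li(11236) ≈ 1379.48. The difference π(x) − Li(x) ≈ -22.48 is typically negative for small/moderate x (Li(x) overestimates), though Littlewood's theorem shows this sign changes infinitely often.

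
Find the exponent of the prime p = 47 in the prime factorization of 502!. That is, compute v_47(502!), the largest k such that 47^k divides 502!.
v_47(502!) = 10

Legendre's formula: v_p(n!) = Σ_{k ≥ 1} ⌊n / p^k⌋. For p = 47, n = 502, the terms are:
  ⌊502/47^1⌋ = ⌊502/47⌋ = 10
(the next term ⌊502/47^2⌋ = 0, terminating the sum). Summing: v_47(502!) = 10 = 10.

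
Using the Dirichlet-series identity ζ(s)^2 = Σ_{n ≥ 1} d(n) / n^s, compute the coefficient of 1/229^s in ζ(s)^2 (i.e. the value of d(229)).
d(229) = 2

ζ(s)^2 = (Σ 1/m^s)(Σ 1/k^s). The coefficient of 1/n^s in the product is the number of ordered pairs (m, k) with mk = n, which equals d(n). For n = 229, divisors are [1, 229], so d(229) = 2.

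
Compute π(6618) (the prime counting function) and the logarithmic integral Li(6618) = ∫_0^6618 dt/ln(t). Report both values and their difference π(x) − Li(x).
π(6618) = 854;  Li(6618) ≈ 871.05;  π(x) − Li(x) ≈ -17.05.

Direct count of primes ≤ 6618 gives π(6618) = 854. Numerical evaluation of the logarithmic integral gives Li(6618) ≈ 871.05. The difference π(x) − Li(x) ≈ -17.05 is typically negative for small/moderate x (Li(x) overestimates), though Littlewood's theorem shows this sign changes infinitely often.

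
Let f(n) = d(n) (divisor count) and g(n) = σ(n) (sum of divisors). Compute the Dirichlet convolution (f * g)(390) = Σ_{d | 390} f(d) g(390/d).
(d * σ)(390) = 3840

Divisors of 390: [1, 2, 3, 5, 6, 10, 13, 15, 26, 30, 39, 65, 78, 130, 195, 390]. For each d | 390:
  d = 1: d(1) · σ(390/1) = 1 · 1008 = 1008
  d = 2: d(2) · σ(390/2) = 2 · 336 = 672
  d = 3: d(3) · σ(390/3) = 2 · 252 = 504
  d = 5: d(5) · σ(390/5) = 2 · 168 = 336
  d = 6: d(6) · σ(390/6) = 4 · 84 = 336
  d = 10: d(10) · σ(390/10) = 4 · 56 = 224
  d = 13: d(13) · σ(390/13) = 2 · 72 = 144
  d = 15: d(15) · σ(390/15) = 4 · 42 = 168
  d = 26: d(26) · σ(390/26) = 4 · 24 = 96
  d = 30: d(30) · σ(390/30) = 8 · 14 = 112
  d = 39: d(39) · σ(390/39) = 4 · 18 = 72
  d = 65: d(65) · σ(390/65) = 4 · 12 = 48
  d = 78: d(78) · σ(390/78) = 8 · 6 = 48
  d = 130: d(130) · σ(390/130) = 8 · 4 = 32
  d = 195: d(195) · σ(390/195) = 8 · 3 = 24
  d = 390: d(390) · σ(390/390) = 16 · 1 = 16
Summing: (d * σ)(390) = 1008 + 672 + 504 + 336 + 336 + 224 + 144 + 168 + 96 + 112 + 72 + 48 + 48 + 32 + 24 + 16 = 3840.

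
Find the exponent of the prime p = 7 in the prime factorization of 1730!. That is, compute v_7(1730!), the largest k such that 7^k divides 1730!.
v_7(1730!) = 287

Legendre's formula: v_p(n!) = Σ_{k ≥ 1} ⌊n / p^k⌋. For p = 7, n = 1730, the terms are:
  ⌊1730/7^1⌋ = ⌊1730/7⌋ = 247
  ⌊1730/7^2⌋ = ⌊1730/49⌋ = 35
  ⌊1730/7^3⌋ = ⌊1730/343⌋ = 5
(the next term ⌊1730/7^4⌋ = 0, terminating the sum). Summing: v_7(1730!) = 247 + 35 + 5 = 287.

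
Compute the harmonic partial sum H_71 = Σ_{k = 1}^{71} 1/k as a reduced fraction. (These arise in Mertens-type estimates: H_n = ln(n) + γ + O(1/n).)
H_71 = 3028810706851429109067025637383/624893729741902836283505236800

Direct summation: H_71 = 1 + 1/2 + ... + 1/71. The least common denominator is lcm(1, ..., 71) = 5624043567677125526551547131200; over this denominator the numerator is 5624043567677125526551547131200 + 2812021783838562763275773565600 + 1874681189225708508850515710400 + 1406010891919281381637886782800 + 1124808713535425105310309426240 + 937340594612854254425257855200 + 803434795382446503793078161600 + 703005445959640690818943391400 + 624893729741902836283505236800 + 562404356767712552655154713120 + 511276687970647775141049739200 + 468670297306427127212628927600 + 432618735975163502042426702400 + 401717397691223251896539080800 + 374936237845141701770103142080 + 351502722979820345409471695700 + 330826092216301501561855713600 + 312446864870951418141752618400 + 296002293035638185607976164800 + 281202178383856276327577356560 + 267811598460815501264359387200 + 255638343985323887570524869600 + 244523633377266327241371614400 + 234335148653213563606314463800 + 224961742707085021062061885248 + 216309367987581751021213351200 + 208297909913967612094501745600 + 200858698845611625948269540400 + 193932536816452604363846452800 + 187468118922570850885051571040 + 181420760247649210533920875200 + 175751361489910172704735847850 + 170425562656882591713683246400 + 165413046108150750780927856800 + 160686959076489300758615632320 + 156223432435475709070876309200 + 152001177504787176393285057600 + 148001146517819092803988082400 + 144206245325054500680808900800 + 140601089191928138163788678280 + 137171794333588427476867003200 + 133905799230407750632179693600 + 130791710876212221547710398400 + 127819171992661943785262434800 + 124978745948380567256701047360 + 122261816688633163620685807200 + 119660501439938840990458449600 + 117167574326606781803157231900 + 114776399340349500541868308800 + 112480871353542510531030942624 + 110275364072100500520618571200 + 108154683993790875510606675600 + 106114029578813689180217870400 + 104148954956983806047250872800 + 102255337594129555028209947840 + 100429349422805812974134770200 + 98667431011879395202658721600 + 96966268408226302181923226400 + 95322772333510602144941476800 + 93734059461285425442525785520 + 92197435535690582402484379200 + 90710380123824605266960437600 + 89270532820271833754786462400 + 87875680744955086352367923925 + 86523747195032700408485340480 + 85212781328441295856841623200 + 83940948771300380993306673600 + 82706523054075375390463928400 + 81507877792422109080457204800 + 80343479538244650379307816160 + 79211881234889091923261227200 = 27259296361662861981603230736447, so H_71 = 27259296361662861981603230736447/5624043567677125526551547131200; reducing by gcd(27259296361662861981603230736447, 5624043567677125526551547131200) = 9 gives 3028810706851429109067025637383/624893729741902836283505236800 ≈ 4.84692. (The PNT-adjacent estimate ln(71) + γ ≈ 4.83990 matches within O(1/n).)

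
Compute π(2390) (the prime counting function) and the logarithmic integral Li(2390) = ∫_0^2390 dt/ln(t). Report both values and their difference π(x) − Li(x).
π(2390) = 355;  Li(2390) ≈ 365.51;  π(x) − Li(x) ≈ -10.51.

Direct count of primes ≤ 2390 gives π(2390) = 355. Numerical evaluation of the logarithmic integral gives Li(2390) ≈ 365.51. The difference π(x) − Li(x) ≈ -10.51 is typically negative for small/moderate x (Li(x) overestimates), though Littlewood's theorem shows this sign changes infinitely often.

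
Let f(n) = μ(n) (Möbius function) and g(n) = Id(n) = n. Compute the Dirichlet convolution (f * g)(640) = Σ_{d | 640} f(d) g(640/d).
(μ * Id)(640) = 256

Divisors of 640: [1, 2, 4, 5, 8, 10, 16, 20, 32, 40, 64, 80, 128, 160, 320, 640]. For each d | 640:
  d = 1: μ(1) · Id(640/1) = 1 · 640 = 640
  d = 2: μ(2) · Id(640/2) = -1 · 320 = -320
  d = 4: μ(4) · Id(640/4) = 0 · 160 = 0
  d = 5: μ(5) · Id(640/5) = -1 · 128 = -128
  d = 8: μ(8) · Id(640/8) = 0 · 80 = 0
  d = 10: μ(10) · Id(640/10) = 1 · 64 = 64
  d = 16: μ(16) · Id(640/16) = 0 · 40 = 0
  d = 20: μ(20) · Id(640/20) = 0 · 32 = 0
  d = 32: μ(32) · Id(640/32) = 0 · 20 = 0
  d = 40: μ(40) · Id(640/40) = 0 · 16 = 0
  d = 64: μ(64) · Id(640/64) = 0 · 10 = 0
  d = 80: μ(80) · Id(640/80) = 0 · 8 = 0
  d = 128: μ(128) · Id(640/128) = 0 · 5 = 0
  d = 160: μ(160) · Id(640/160) = 0 · 4 = 0
  d = 320: μ(320) · Id(640/320) = 0 · 2 = 0
  d = 640: μ(640) · Id(640/640) = 0 · 1 = 0
Summing: (μ * Id)(640) = 640 + -320 + 0 + -128 + 0 + 64 + 0 + 0 + 0 + 0 + 0 + 0 + 0 + 0 + 0 + 0 = 256.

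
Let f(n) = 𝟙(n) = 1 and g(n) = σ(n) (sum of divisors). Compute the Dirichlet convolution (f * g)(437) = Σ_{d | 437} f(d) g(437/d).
(𝟙 * σ)(437) = 525

Divisors of 437: [1, 19, 23, 437]. For each d | 437:
  d = 1: 𝟙(1) · σ(437/1) = 1 · 480 = 480
  d = 19: 𝟙(19) · σ(437/19) = 1 · 24 = 24
  d = 23: 𝟙(23) · σ(437/23) = 1 · 20 = 20
  d = 437: 𝟙(437) · σ(437/437) = 1 · 1 = 1
Summing: (𝟙 * σ)(437) = 480 + 24 + 20 + 1 = 525.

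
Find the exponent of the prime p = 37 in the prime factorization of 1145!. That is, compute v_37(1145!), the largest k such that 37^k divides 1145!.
v_37(1145!) = 30

Legendre's formula: v_p(n!) = Σ_{k ≥ 1} ⌊n / p^k⌋. For p = 37, n = 1145, the terms are:
  ⌊1145/37^1⌋ = ⌊1145/37⌋ = 30
(the next term ⌊1145/37^2⌋ = 0, terminating the sum). Summing: v_37(1145!) = 30 = 30.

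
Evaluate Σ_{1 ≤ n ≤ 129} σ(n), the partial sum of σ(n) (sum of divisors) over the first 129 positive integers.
Σ_{n ≤ 129} σ(n) = 13711

Compute σ(n) for each 1 ≤ n ≤ 129: σ(1) = 1, σ(2) = 3, σ(3) = 4, σ(4) = 7, σ(5) = 6, σ(6) = 12, σ(7) = 8, σ(8) = 15, σ(9) = 13, σ(10) = 18, σ(11) = 12, σ(12) = 28, σ(13) = 14, σ(14) = 24, σ(15) = 24, σ(16) = 31, σ(17) = 18, σ(18) = 39, σ(19) = 20, σ(20) = 42, σ(21) = 32, σ(22) = 36, σ(23) = 24, σ(24) = 60, σ(25) = 31, σ(26) = 42, σ(27) = 40, σ(28) = 56, σ(29) = 30, σ(30) = 72, σ(31) = 32, σ(32) = 63, σ(33) = 48, σ(34) = 54, σ(35) = 48, σ(36) = 91, σ(37) = 38, σ(38) = 60, σ(39) = 56, σ(40) = 90, σ(41) = 42, σ(42) = 96, σ(43) = 44, σ(44) = 84, σ(45) = 78, σ(46) = 72, σ(47) = 48, σ(48) = 124, σ(49) = 57, σ(50) = 93, σ(51) = 72, σ(52) = 98, σ(53) = 54, σ(54) = 120, σ(55) = 72, σ(56) = 120, σ(57) = 80, σ(58) = 90, σ(59) = 60, σ(60) = 168, σ(61) = 62, σ(62) = 96, σ(63) = 104, σ(64) = 127, σ(65) = 84, σ(66) = 144, σ(67) = 68, σ(68) = 126, σ(69) = 96, σ(70) = 144, σ(71) = 72, σ(72) = 195, σ(73) = 74, σ(74) = 114, σ(75) = 124, σ(76) = 140, σ(77) = 96, σ(78) = 168, σ(79) = 80, σ(80) = 186, σ(81) = 121, σ(82) = 126, σ(83) = 84, σ(84) = 224, σ(85) = 108, σ(86) = 132, σ(87) = 120, σ(88) = 180, σ(89) = 90, σ(90) = 234, σ(91) = 112, σ(92) = 168, σ(93) = 128, σ(94) = 144, σ(95) = 120, σ(96) = 252, σ(97) = 98, σ(98) = 171, σ(99) = 156, σ(100) = 217, σ(101) = 102, σ(102) = 216, σ(103) = 104, σ(104) = 210, σ(105) = 192, σ(106) = 162, σ(107) = 108, σ(108) = 280, σ(109) = 110, σ(110) = 216, σ(111) = 152, σ(112) = 248, σ(113) = 114, σ(114) = 240, σ(115) = 144, σ(116) = 210, σ(117) = 182, σ(118) = 180, σ(119) = 144, σ(120) = 360, σ(121) = 133, σ(122) = 186, σ(123) = 168, σ(124) = 224, σ(125) = 156, σ(126) = 312, σ(127) = 128, σ(128) = 255, σ(129) = 176. Summing all 129 values: 13711. (Average order: Σ_{n ≤ x} σ(n) ~ (π²/12) x². For x = 129, (π²/12)·129² ≈ 13686.67.)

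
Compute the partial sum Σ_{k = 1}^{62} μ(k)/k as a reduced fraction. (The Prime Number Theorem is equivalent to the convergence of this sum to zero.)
Σ μ(k)/k = 1874648830674470878723/117288381359406970983270

Values of μ(k) for 1 ≤ k ≤ 62: μ(1) = 1, μ(2) = -1, μ(3) = -1, μ(5) = -1, μ(6) = 1, μ(7) = -1, μ(10) = 1, μ(11) = -1, μ(13) = -1, μ(14) = 1, μ(15) = 1, μ(17) = -1, μ(19) = -1, μ(21) = 1, μ(22) = 1, μ(23) = -1, μ(26) = 1, μ(29) = -1, μ(30) = -1, μ(31) = -1, μ(33) = 1, μ(34) = 1, μ(35) = 1, μ(37) = -1, μ(38) = 1, μ(39) = 1, μ(41) = -1, μ(42) = -1, μ(43) = -1, μ(46) = 1, μ(47) = -1, μ(51) = 1, μ(53) = -1, μ(55) = 1, μ(57) = 1, μ(58) = 1, μ(59) = -1, μ(61) = -1, μ(62) = 1, with μ = 0 on non-squarefree integers. Summing μ(k)/k for k where μ(k) ≠ 0 gives 1874648830674470878723/117288381359406970983270 ≈ 0.0160. (PNT ⟺ this sum → 0 as n → ∞.)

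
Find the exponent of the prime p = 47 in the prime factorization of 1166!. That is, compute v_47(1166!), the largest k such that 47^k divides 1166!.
v_47(1166!) = 24

Legendre's formula: v_p(n!) = Σ_{k ≥ 1} ⌊n / p^k⌋. For p = 47, n = 1166, the terms are:
  ⌊1166/47^1⌋ = ⌊1166/47⌋ = 24
(the next term ⌊1166/47^2⌋ = 0, terminating the sum). Summing: v_47(1166!) = 24 = 24.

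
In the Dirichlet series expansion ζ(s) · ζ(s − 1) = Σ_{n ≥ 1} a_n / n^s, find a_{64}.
σ(64) = 127

In the product (Σ m^0/m^s)(Σ k / k^s) = Σ (Σ_{d | n} d) / n^s, the coefficient of 1/n^s is σ(n) = Σ_{d | n} d. For n = 64, divisors are [1, 2, 4, 8, 16, 32, 64]; summing: σ(64) = 127.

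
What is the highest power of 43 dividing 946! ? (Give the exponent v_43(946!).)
v_43(946!) = 22

Legendre's formula: v_p(n!) = Σ_{k ≥ 1} ⌊n / p^k⌋. For p = 43, n = 946, the terms are:
  ⌊946/43^1⌋ = ⌊946/43⌋ = 22
(the next term ⌊946/43^2⌋ = 0, terminating the sum). Summing: v_43(946!) = 22 = 22.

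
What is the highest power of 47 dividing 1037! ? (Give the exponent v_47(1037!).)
v_47(1037!) = 22

Legendre's formula: v_p(n!) = Σ_{k ≥ 1} ⌊n / p^k⌋. For p = 47, n = 1037, the terms are:
  ⌊1037/47^1⌋ = ⌊1037/47⌋ = 22
(the next term ⌊1037/47^2⌋ = 0, terminating the sum). Summing: v_47(1037!) = 22 = 22.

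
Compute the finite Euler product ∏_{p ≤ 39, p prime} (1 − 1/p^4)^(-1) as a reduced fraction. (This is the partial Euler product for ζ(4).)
∏ = 118583889910340935015737417301254569/109564363617893205834674995200000000

The primes p ≤ 39 are [2, 3, 5, 7, 11, 13, 17, 19, 23, 29, 31, 37]. For each prime, (1 − 1/p^4)^(-1) = p^4 / (p^4 − 1). The product is (1 − 1/2^4)^(-1), (1 − 1/3^4)^(-1), (1 − 1/5^4)^(-1), (1 − 1/7^4)^(-1), (1 − 1/11^4)^(-1), (1 − 1/13^4)^(-1), (1 − 1/17^4)^(-1), (1 − 1/19^4)^(-1), (1 − 1/23^4)^(-1), (1 − 1/29^4)^(-1), (1 − 1/31^4)^(-1), (1 − 1/37^4)^(-1) = ∏ p^4 / (p^4 − 1) = 118583889910340935015737417301254569/109564363617893205834674995200000000.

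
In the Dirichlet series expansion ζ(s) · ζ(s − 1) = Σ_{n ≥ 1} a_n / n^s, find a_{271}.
σ(271) = 272

In the product (Σ m^0/m^s)(Σ k / k^s) = Σ (Σ_{d | n} d) / n^s, the coefficient of 1/n^s is σ(n) = Σ_{d | n} d. For n = 271, divisors are [1, 271]; summing: σ(271) = 272.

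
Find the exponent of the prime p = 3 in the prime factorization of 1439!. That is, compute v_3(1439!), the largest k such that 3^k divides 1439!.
v_3(1439!) = 714

Legendre's formula: v_p(n!) = Σ_{k ≥ 1} ⌊n / p^k⌋. For p = 3, n = 1439, the terms are:
  ⌊1439/3^1⌋ = ⌊1439/3⌋ = 479
  ⌊1439/3^2⌋ = ⌊1439/9⌋ = 159
  ⌊1439/3^3⌋ = ⌊1439/27⌋ = 53
  ⌊1439/3^4⌋ = ⌊1439/81⌋ = 17
  ⌊1439/3^5⌋ = ⌊1439/243⌋ = 5
  ⌊1439/3^6⌋ = ⌊1439/729⌋ = 1
(the next term ⌊1439/3^7⌋ = 0, terminating the sum). Summing: v_3(1439!) = 479 + 159 + 53 + 17 + 5 + 1 = 714.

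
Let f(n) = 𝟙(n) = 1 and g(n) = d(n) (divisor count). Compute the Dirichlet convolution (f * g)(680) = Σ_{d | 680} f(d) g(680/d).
(𝟙 * d)(680) = 90

Divisors of 680: [1, 2, 4, 5, 8, 10, 17, 20, 34, 40, 68, 85, 136, 170, 340, 680]. For each d | 680:
  d = 1: 𝟙(1) · d(680/1) = 1 · 16 = 16
  d = 2: 𝟙(2) · d(680/2) = 1 · 12 = 12
  d = 4: 𝟙(4) · d(680/4) = 1 · 8 = 8
  d = 5: 𝟙(5) · d(680/5) = 1 · 8 = 8
  d = 8: 𝟙(8) · d(680/8) = 1 · 4 = 4
  d = 10: 𝟙(10) · d(680/10) = 1 · 6 = 6
  d = 17: 𝟙(17) · d(680/17) = 1 · 8 = 8
  d = 20: 𝟙(20) · d(680/20) = 1 · 4 = 4
  d = 34: 𝟙(34) · d(680/34) = 1 · 6 = 6
  d = 40: 𝟙(40) · d(680/40) = 1 · 2 = 2
  d = 68: 𝟙(68) · d(680/68) = 1 · 4 = 4
  d = 85: 𝟙(85) · d(680/85) = 1 · 4 = 4
  d = 136: 𝟙(136) · d(680/136) = 1 · 2 = 2
  d = 170: 𝟙(170) · d(680/170) = 1 · 3 = 3
  d = 340: 𝟙(340) · d(680/340) = 1 · 2 = 2
  d = 680: 𝟙(680) · d(680/680) = 1 · 1 = 1
Summing: (𝟙 * d)(680) = 16 + 12 + 8 + 8 + 4 + 6 + 8 + 4 + 6 + 2 + 4 + 4 + 2 + 3 + 2 + 1 = 90.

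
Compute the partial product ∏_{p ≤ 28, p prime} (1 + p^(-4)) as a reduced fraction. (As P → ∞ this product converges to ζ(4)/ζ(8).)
∏ = 577447917650941187656457324944/535704058713408612067696280625

The primes p ≤ 28 are [2, 3, 5, 7, 11, 13, 17, 19, 23]. For each, (1 + 1/p^4) = (p^4 + 1)/p^4. Multiplying these fractions over p ∈ [2, 3, 5, 7, 11, 13, 17, 19, 23] gives 577447917650941187656457324944/535704058713408612067696280625. (In the limit P → ∞ this tends to ζ(4)/ζ(8).)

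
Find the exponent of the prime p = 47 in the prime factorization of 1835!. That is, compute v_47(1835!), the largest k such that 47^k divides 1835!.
v_47(1835!) = 39

Legendre's formula: v_p(n!) = Σ_{k ≥ 1} ⌊n / p^k⌋. For p = 47, n = 1835, the terms are:
  ⌊1835/47^1⌋ = ⌊1835/47⌋ = 39
(the next term ⌊1835/47^2⌋ = 0, terminating the sum). Summing: v_47(1835!) = 39 = 39.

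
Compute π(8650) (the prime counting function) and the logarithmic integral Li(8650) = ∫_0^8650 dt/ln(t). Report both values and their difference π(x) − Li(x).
π(8650) = 1077;  Li(8650) ≈ 1098.42;  π(x) − Li(x) ≈ -21.42.

Direct count of primes ≤ 8650 gives π(8650) = 1077. Numerical evaluation of the logarithmic integral gives Li(8650) ≈ 1098.42. The difference π(x) − Li(x) ≈ -21.42 is typically negative for small/moderate x (Li(x) overestimates), though Littlewood's theorem shows this sign changes infinitely often.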